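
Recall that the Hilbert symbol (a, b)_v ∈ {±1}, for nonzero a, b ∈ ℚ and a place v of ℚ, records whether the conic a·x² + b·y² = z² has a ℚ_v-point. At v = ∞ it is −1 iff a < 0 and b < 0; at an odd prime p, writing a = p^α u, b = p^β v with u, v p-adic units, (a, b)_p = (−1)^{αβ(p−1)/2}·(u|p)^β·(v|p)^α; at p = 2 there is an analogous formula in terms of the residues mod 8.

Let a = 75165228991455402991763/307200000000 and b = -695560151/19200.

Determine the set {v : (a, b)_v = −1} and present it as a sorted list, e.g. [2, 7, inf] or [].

[13, 17, 19, 37]

Mod squares: a ≡ 466089, b ≡ -12597. Check v ∈ {∞, 2, 3, 5, 11, 13, 17, 19, 37}.
v=19: a=19^3·(≡12), b=19^1·(≡3) mod 19; (12|19)=-1, (3|19)=-1; (−1)^{3·1·9}·(-1)^1·(-1)^3 = -1.
v=13: a=13^3·(≡4), b=13^1·(≡7) mod 13; (4|13)=+1, (7|13)=-1; (−1)^{3·1·6}·(+1)^1·(-1)^3 = -1.
v=17: a=17^3·(≡9), b=17^1·(≡6) mod 17; (9|17)=+1, (6|17)=-1; (−1)^{3·1·8}·(+1)^1·(-1)^3 = -1.
v=2: v_2(a)=-18, v_2(b)=-8; units ≡ 1, 3 (mod 8); ε·ε+αω+βω = 0·1+-18·1+-8·0 ≡ 0  ⇒  (a,b)_2 = +1.
v=5: a=5^-8·(≡4), b=5^-2·(≡3) mod 5; (4|5)=+1, (3|5)=-1; (−1)^{-8·-2·2}·(+1)^-2·(-1)^-8 = +1.
v=37: a=37^5·(≡23), b=37^2·(≡23) mod 37; (23|37)=-1, (23|37)=-1; (−1)^{5·2·18}·(-1)^2·(-1)^5 = -1.
v=3: a=3^-1·(≡2), b=3^-1·(≡1) mod 3; (2|3)=-1, (1|3)=+1; (−1)^{-1·-1·1}·(-1)^-1·(+1)^-1 = +1.
v=∞: 466089 > 0 and -12597 < 0  ⇒  (a,b)_∞ = +1.
v=11: a=11^4·(≡2), b=11^2·(≡3) mod 11; (2|11)=-1, (3|11)=+1; (−1)^{4·2·5}·(-1)^2·(+1)^4 = +1.
Ram(466089, -12597) = {13, 17, 19, 37}; no ℚ_13-point on the conic.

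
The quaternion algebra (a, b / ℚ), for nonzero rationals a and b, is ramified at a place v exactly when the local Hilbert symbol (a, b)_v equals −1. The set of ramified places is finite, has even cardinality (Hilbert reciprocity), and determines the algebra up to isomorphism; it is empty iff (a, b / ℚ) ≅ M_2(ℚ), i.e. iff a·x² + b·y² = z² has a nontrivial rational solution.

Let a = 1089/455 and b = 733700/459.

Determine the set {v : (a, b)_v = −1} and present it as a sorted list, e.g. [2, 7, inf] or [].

Mod squares: a ≡ 455, b ≡ 374187. Check v ∈ {∞, 2, 3, 5, 7, 11, 13, 17, 23, 29}.
v=∞: 455 > 0 and 374187 > 0  ⇒  (a,b)_∞ = +1.
v=29: a=29^0·(≡24), b=29^1·(≡15) mod 29; (24|29)=+1, (15|29)=-1; (−1)^{0·1·14}·(+1)^1·(-1)^0 = +1.
v=7: a=7^-1·(≡2), b=7^0·(≡4) mod 7; (2|7)=+1, (4|7)=+1; (−1)^{-1·0·3}·(+1)^0·(+1)^-1 = +1.
v=5: a=5^-1·(≡4), b=5^2·(≡2) mod 5; (4|5)=+1, (2|5)=-1; (−1)^{-1·2·2}·(+1)^2·(-1)^-1 = -1.
v=2: v_2(a)=0, v_2(b)=2; units ≡ 7, 3 (mod 8); ε·ε+αω+βω = 1·1+0·1+2·0 ≡ 1  ⇒  (a,b)_2 = -1.
v=13: a=13^-1·(≡4), b=13^0·(≡8) mod 13; (4|13)=+1, (8|13)=-1; (−1)^{-1·0·6}·(+1)^0·(-1)^-1 = -1.
v=23: a=23^0·(≡3), b=23^1·(≡1) mod 23; (3|23)=+1, (1|23)=+1; (−1)^{0·1·11}·(+1)^1·(+1)^0 = +1.
v=17: a=17^0·(≡4), b=17^-1·(≡15) mod 17; (4|17)=+1, (15|17)=+1; (−1)^{0·-1·8}·(+1)^-1·(+1)^0 = +1.
v=3: a=3^2·(≡2), b=3^-3·(≡1) mod 3; (2|3)=-1, (1|3)=+1; (−1)^{2·-3·1}·(-1)^-3·(+1)^2 = -1.
v=11: a=11^2·(≡5), b=11^1·(≡5) mod 11; (5|11)=+1, (5|11)=+1; (−1)^{2·1·5}·(+1)^1·(+1)^2 = +1.
Ram(455, 374187) = {2, 3, 5, 13}; no ℚ_2-point on the conic.

[2, 3, 5, 13]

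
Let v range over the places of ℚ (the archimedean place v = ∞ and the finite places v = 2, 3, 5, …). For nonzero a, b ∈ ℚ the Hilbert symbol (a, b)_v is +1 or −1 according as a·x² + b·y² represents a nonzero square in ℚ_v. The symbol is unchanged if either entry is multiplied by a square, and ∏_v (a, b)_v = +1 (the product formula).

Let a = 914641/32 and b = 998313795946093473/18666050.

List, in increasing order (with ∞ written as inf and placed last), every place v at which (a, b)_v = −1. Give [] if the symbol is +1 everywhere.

(a, b) ≡ (3458, 114) mod (ℚ^×)²; places V = {2, 3, 5, 7, 11, 13, 19, 23, 47, ∞}.
(a,b)_∞: sgn(3458)=+, sgn(114)=+, so +1.
(a,b)_23: α=2, u≡3; β=4, v≡10 (mod 23); (3|23)=+1, (10|23)=-1; sign (−1)^0·+1^4·-1^2 = +1.
(a,b)_3: α=0, u≡2; β=5, v≡2 (mod 3); (2|3)=-1, (2|3)=-1; sign (−1)^0·-1^5·-1^0 = -1.
(a,b)_2: α=-5, β=-1; u≡1, v≡1 (mod 8); ε(u)ε(v)=0·0, αω(v)=-5·0, βω(u)=-1·0; sum ≡ 0  ⇒  +1.
(a,b)_47: α=0, u≡8; β=-2, v≡43 (mod 47); (8|47)=+1, (43|47)=-1; sign (−1)^0·+1^-2·-1^0 = +1.
(a,b)_5: α=0, u≡3; β=-2, v≡4 (mod 5); (3|5)=-1, (4|5)=+1; sign (−1)^0·-1^-2·+1^0 = +1.
(a,b)_19: α=1, u≡17; β=5, v≡6 (mod 19); (17|19)=+1, (6|19)=+1; sign (−1)^1·+1^5·+1^1 = -1.
(a,b)_13: α=1, u≡11; β=-2, v≡1 (mod 13); (11|13)=-1, (1|13)=+1; sign (−1)^0·-1^-2·+1^1 = +1.
(a,b)_7: α=1, u≡2; β=2, v≡1 (mod 7); (2|7)=+1, (1|7)=+1; sign (−1)^0·+1^2·+1^1 = +1.
(a,b)_11: α=0, u≡9; β=2, v≡4 (mod 11); (9|11)=+1, (4|11)=+1; sign (−1)^0·+1^2·+1^0 = +1.
|Ram(3458, 114)| = 2, even; anisotropic at {3, 19}.

[3, 19]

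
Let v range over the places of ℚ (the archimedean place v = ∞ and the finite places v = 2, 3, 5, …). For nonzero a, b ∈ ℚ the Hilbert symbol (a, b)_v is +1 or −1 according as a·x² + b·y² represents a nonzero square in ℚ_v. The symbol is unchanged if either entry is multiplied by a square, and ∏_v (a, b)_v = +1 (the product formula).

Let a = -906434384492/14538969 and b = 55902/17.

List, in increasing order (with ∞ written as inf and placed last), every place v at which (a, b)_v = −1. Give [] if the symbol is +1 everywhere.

Mod squares: a ≡ -1547, b ≡ 7854. Check v ∈ {∞, 2, 3, 7, 11, 13, 17, 19, 31, 41}.
v=11: a=11^0·(≡9), b=11^3·(≡7) mod 11; (9|11)=+1, (7|11)=-1; (−1)^{0·3·5}·(+1)^3·(-1)^0 = +1.
v=41: a=41^-2·(≡27), b=41^0·(≡18) mod 41; (27|41)=-1, (18|41)=+1; (−1)^{-2·0·20}·(-1)^0·(+1)^-2 = +1.
v=19: a=19^2·(≡4), b=19^0·(≡17) mod 19; (4|19)=+1, (17|19)=+1; (−1)^{2·0·9}·(+1)^0·(+1)^2 = +1.
v=2: v_2(a)=2, v_2(b)=1; units ≡ 5, 7 (mod 8); ε·ε+αω+βω = 0·1+2·0+1·1 ≡ 1  ⇒  (a,b)_2 = -1.
v=7: a=7^5·(≡5), b=7^1·(≡2) mod 7; (5|7)=-1, (2|7)=+1; (−1)^{5·1·3}·(-1)^1·(+1)^5 = +1.
v=3: a=3^-2·(≡1), b=3^1·(≡2) mod 3; (1|3)=+1, (2|3)=-1; (−1)^{-2·1·1}·(+1)^1·(-1)^-2 = +1.
v=∞: -1547 < 0 and 7854 > 0  ⇒  (a,b)_∞ = +1.
v=13: a=13^3·(≡7), b=13^0·(≡7) mod 13; (7|13)=-1, (7|13)=-1; (−1)^{3·0·6}·(-1)^0·(-1)^3 = -1.
v=31: a=31^-2·(≡13), b=31^0·(≡6) mod 31; (13|31)=-1, (6|31)=-1; (−1)^{-2·0·15}·(-1)^0·(-1)^-2 = +1.
v=17: a=17^1·(≡14), b=17^-1·(≡6) mod 17; (14|17)=-1, (6|17)=-1; (−1)^{1·-1·8}·(-1)^-1·(-1)^1 = +1.
(-1547, 7854 / ℚ) ramifies at {2, 13}: a division algebra.

[2, 13]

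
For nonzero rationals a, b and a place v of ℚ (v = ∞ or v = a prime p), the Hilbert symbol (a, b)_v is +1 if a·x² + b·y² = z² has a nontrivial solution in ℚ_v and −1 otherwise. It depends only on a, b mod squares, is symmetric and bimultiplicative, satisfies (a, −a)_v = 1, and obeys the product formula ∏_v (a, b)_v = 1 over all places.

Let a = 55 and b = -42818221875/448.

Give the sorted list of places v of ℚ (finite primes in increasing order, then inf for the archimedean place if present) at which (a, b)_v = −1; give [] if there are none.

[2, 5, 7, 11]

(a, b) ≡ (55, -285285) mod (ℚ^×)²; places V = {2, 3, 5, 7, 11, 13, 19, 41, ∞}.
(a,b)_7: α=0, u≡6; β=-1, v≡5 (mod 7); (6|7)=-1, (5|7)=-1; sign (−1)^0·-1^-1·-1^0 = -1.
(a,b)_∞: sgn(55)=+, sgn(-285285)=−, so +1.
(a,b)_3: α=0, u≡1; β=1, v≡2 (mod 3); (1|3)=+1, (2|3)=-1; sign (−1)^0·+1^1·-1^0 = +1.
(a,b)_11: α=1, u≡5; β=1, v≡1 (mod 11); (5|11)=+1, (1|11)=+1; sign (−1)^1·+1^1·+1^1 = -1.
(a,b)_2: α=0, β=-6; u≡7, v≡3 (mod 8); ε(u)ε(v)=1·1, αω(v)=0·1, βω(u)=-6·0; sum ≡ 1  ⇒  -1.
(a,b)_13: α=0, u≡3; β=1, v≡3 (mod 13); (3|13)=+1, (3|13)=+1; sign (−1)^0·+1^1·+1^0 = +1.
(a,b)_41: α=0, u≡14; β=2, v≡17 (mod 41); (14|41)=-1, (17|41)=-1; sign (−1)^0·-1^2·-1^0 = +1.
(a,b)_5: α=1, u≡1; β=5, v≡3 (mod 5); (1|5)=+1, (3|5)=-1; sign (−1)^0·+1^5·-1^1 = -1.
(a,b)_19: α=0, u≡17; β=1, v≡14 (mod 19); (17|19)=+1, (14|19)=-1; sign (−1)^0·+1^1·-1^0 = +1.
Ram(55, -285285) = {2, 5, 7, 11}; no ℚ_2-point on the conic.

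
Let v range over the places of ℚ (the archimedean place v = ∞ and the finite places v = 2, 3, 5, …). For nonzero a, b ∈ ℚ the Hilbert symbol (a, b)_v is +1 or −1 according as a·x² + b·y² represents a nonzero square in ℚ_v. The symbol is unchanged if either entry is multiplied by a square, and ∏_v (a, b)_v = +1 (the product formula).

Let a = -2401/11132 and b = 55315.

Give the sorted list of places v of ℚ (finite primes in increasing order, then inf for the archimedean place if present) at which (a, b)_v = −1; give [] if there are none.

Mod squares: a ≡ -23, b ≡ 55315. Check v ∈ {∞, 2, 5, 7, 11, 13, 23, 37}.
v=37: a=37^0·(≡14), b=37^1·(≡15) mod 37; (14|37)=-1, (15|37)=-1; (−1)^{0·1·18}·(-1)^1·(-1)^0 = -1.
v=23: a=23^-1·(≡14), b=23^1·(≡13) mod 23; (14|23)=-1, (13|23)=+1; (−1)^{-1·1·11}·(-1)^1·(+1)^-1 = +1.
v=7: a=7^4·(≡3), b=7^0·(≡1) mod 7; (3|7)=-1, (1|7)=+1; (−1)^{4·0·3}·(-1)^0·(+1)^4 = +1.
v=11: a=11^-2·(≡2), b=11^0·(≡7) mod 11; (2|11)=-1, (7|11)=-1; (−1)^{-2·0·5}·(-1)^0·(-1)^-2 = +1.
v=∞: -23 < 0 and 55315 > 0  ⇒  (a,b)_∞ = +1.
v=5: a=5^0·(≡2), b=5^1·(≡3) mod 5; (2|5)=-1, (3|5)=-1; (−1)^{0·1·2}·(-1)^1·(-1)^0 = -1.
v=2: v_2(a)=-2, v_2(b)=0; units ≡ 1, 3 (mod 8); ε·ε+αω+βω = 0·1+-2·1+0·0 ≡ 0  ⇒  (a,b)_2 = +1.
v=13: a=13^0·(≡1), b=13^1·(≡4) mod 13; (1|13)=+1, (4|13)=+1; (−1)^{0·1·6}·(+1)^1·(+1)^0 = +1.
Ram(-23, 55315) = {5, 37}; no ℚ_5-point on the conic.

[5, 37]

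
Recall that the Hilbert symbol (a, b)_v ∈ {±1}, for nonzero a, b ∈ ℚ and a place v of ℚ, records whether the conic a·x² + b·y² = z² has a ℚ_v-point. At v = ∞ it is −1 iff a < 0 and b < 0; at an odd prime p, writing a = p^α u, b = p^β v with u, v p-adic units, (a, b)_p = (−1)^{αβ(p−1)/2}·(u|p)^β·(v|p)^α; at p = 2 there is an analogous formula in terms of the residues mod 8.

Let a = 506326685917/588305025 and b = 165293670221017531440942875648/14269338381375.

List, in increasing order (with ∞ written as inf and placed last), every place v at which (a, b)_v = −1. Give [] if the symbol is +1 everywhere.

Mod squares: a ≡ 13, b ≡ 935. Check v ∈ {∞, 2, 3, 5, 7, 11, 13, 17, 19, 47}.
v=19: a=19^2·(≡18), b=19^0·(≡9) mod 19; (18|19)=-1, (9|19)=+1; (−1)^{2·0·9}·(-1)^0·(+1)^2 = +1.
v=13: a=13^3·(≡1), b=13^12·(≡4) mod 13; (1|13)=+1, (4|13)=+1; (−1)^{3·12·6}·(+1)^12·(+1)^3 = +1.
v=17: a=17^2·(≡16), b=17^5·(≡1) mod 17; (16|17)=+1, (1|17)=+1; (−1)^{2·5·8}·(+1)^5·(+1)^2 = +1.
v=7: a=7^-4·(≡6), b=7^-6·(≡1) mod 7; (6|7)=-1, (1|7)=+1; (−1)^{-4·-6·3}·(-1)^-6·(+1)^-4 = +1.
v=∞: 13 > 0 and 935 > 0  ⇒  (a,b)_∞ = +1.
v=11: a=11^-2·(≡10), b=11^-3·(≡7) mod 11; (10|11)=-1, (7|11)=-1; (−1)^{-2·-3·5}·(-1)^-3·(-1)^-2 = -1.
v=5: a=5^-2·(≡2), b=5^-3·(≡3) mod 5; (2|5)=-1, (3|5)=-1; (−1)^{-2·-3·2}·(-1)^-3·(-1)^-2 = -1.
v=47: a=47^2·(≡46), b=47^4·(≡12) mod 47; (46|47)=-1, (12|47)=+1; (−1)^{2·4·23}·(-1)^4·(+1)^2 = +1.
v=2: v_2(a)=0, v_2(b)=10; units ≡ 5, 7 (mod 8); ε·ε+αω+βω = 0·1+0·0+10·1 ≡ 0  ⇒  (a,b)_2 = +1.
v=3: a=3^-4·(≡1), b=3^-6·(≡2) mod 3; (1|3)=+1, (2|3)=-1; (−1)^{-4·-6·1}·(+1)^-6·(-1)^-4 = +1.
(13, 935 / ℚ) ramifies at {5, 11}: a division algebra.

[5, 11]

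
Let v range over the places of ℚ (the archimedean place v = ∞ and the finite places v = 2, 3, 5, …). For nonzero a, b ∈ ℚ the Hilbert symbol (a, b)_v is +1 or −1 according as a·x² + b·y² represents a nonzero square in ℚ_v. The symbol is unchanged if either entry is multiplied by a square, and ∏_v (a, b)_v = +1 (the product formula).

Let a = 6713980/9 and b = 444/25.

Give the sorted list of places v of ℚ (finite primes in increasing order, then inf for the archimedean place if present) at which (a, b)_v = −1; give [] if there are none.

Mod squares: a ≡ 34255, b ≡ 111. Check v ∈ {∞, 2, 3, 5, 7, 13, 17, 31, 37}.
v=13: a=13^1·(≡1), b=13^0·(≡11) mod 13; (1|13)=+1, (11|13)=-1; (−1)^{1·0·6}·(+1)^0·(-1)^1 = -1.
v=5: a=5^1·(≡4), b=5^-2·(≡4) mod 5; (4|5)=+1, (4|5)=+1; (−1)^{1·-2·2}·(+1)^-2·(+1)^1 = +1.
v=17: a=17^1·(≡9), b=17^0·(≡13) mod 17; (9|17)=+1, (13|17)=+1; (−1)^{1·0·8}·(+1)^0·(+1)^1 = +1.
v=31: a=31^1·(≡5), b=31^0·(≡19) mod 31; (5|31)=+1, (19|31)=+1; (−1)^{1·0·15}·(+1)^0·(+1)^1 = +1.
v=37: a=37^0·(≡12), b=37^1·(≡36) mod 37; (12|37)=+1, (36|37)=+1; (−1)^{0·1·18}·(+1)^1·(+1)^0 = +1.
v=7: a=7^2·(≡1), b=7^0·(≡6) mod 7; (1|7)=+1, (6|7)=-1; (−1)^{2·0·3}·(+1)^0·(-1)^2 = +1.
v=2: v_2(a)=2, v_2(b)=2; units ≡ 7, 7 (mod 8); ε·ε+αω+βω = 1·1+2·0+2·0 ≡ 1  ⇒  (a,b)_2 = -1.
v=3: a=3^-2·(≡1), b=3^1·(≡1) mod 3; (1|3)=+1, (1|3)=+1; (−1)^{-2·1·1}·(+1)^1·(+1)^-2 = +1.
v=∞: 34255 > 0 and 111 > 0  ⇒  (a,b)_∞ = +1.
|Ram(34255, 111)| = 2, even; anisotropic at {2, 13}.

[2, 13]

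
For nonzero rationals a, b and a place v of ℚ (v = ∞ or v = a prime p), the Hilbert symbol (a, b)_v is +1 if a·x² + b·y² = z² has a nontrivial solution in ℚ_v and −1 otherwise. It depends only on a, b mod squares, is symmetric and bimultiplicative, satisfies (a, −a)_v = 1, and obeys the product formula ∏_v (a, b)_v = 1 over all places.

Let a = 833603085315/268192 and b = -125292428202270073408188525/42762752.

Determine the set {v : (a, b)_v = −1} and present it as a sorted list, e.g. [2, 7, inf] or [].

(a, b) ≡ (6676670, -190762) mod (ℚ^×)²; places V = {2, 3, 5, 7, 11, 13, 17, 23, 29, ∞}.
(a,b)_29: α=-1, u≡6; β=1, v≡5 (mod 29); (6|29)=+1, (5|29)=+1; sign (−1)^0·+1^1·+1^-1 = +1.
(a,b)_17: α=-2, u≡3; β=-4, v≡7 (mod 17); (3|17)=-1, (7|17)=-1; sign (−1)^0·-1^-4·-1^-2 = +1.
(a,b)_11: α=1, u≡9; β=3, v≡1 (mod 11); (9|11)=+1, (1|11)=+1; sign (−1)^1·+1^3·+1^1 = -1.
(a,b)_5: α=1, u≡4; β=2, v≡2 (mod 5); (4|5)=+1, (2|5)=-1; sign (−1)^0·+1^2·-1^1 = -1.
(a,b)_2: α=-5, β=-9; u≡7, v≡3 (mod 8); ε(u)ε(v)=1·1, αω(v)=-5·1, βω(u)=-9·0; sum ≡ 0  ⇒  +1.
(a,b)_∞: sgn(6676670)=+, sgn(-190762)=−, so +1.
(a,b)_13: α=3, u≡1; β=7, v≡3 (mod 13); (1|13)=+1, (3|13)=+1; sign (−1)^0·+1^7·+1^3 = +1.
(a,b)_3: α=4, u≡2; β=8, v≡2 (mod 3); (2|3)=-1, (2|3)=-1; sign (−1)^0·-1^8·-1^4 = +1.
(a,b)_23: α=3, u≡20; β=5, v≡18 (mod 23); (20|23)=-1, (18|23)=+1; sign (−1)^1·-1^5·+1^3 = +1.
(a,b)_7: α=1, u≡4; β=2, v≡1 (mod 7); (4|7)=+1, (1|7)=+1; sign (−1)^0·+1^2·+1^1 = +1.
Ram(6676670, -190762) = {5, 11}; no ℚ_5-point on the conic.

[5, 11]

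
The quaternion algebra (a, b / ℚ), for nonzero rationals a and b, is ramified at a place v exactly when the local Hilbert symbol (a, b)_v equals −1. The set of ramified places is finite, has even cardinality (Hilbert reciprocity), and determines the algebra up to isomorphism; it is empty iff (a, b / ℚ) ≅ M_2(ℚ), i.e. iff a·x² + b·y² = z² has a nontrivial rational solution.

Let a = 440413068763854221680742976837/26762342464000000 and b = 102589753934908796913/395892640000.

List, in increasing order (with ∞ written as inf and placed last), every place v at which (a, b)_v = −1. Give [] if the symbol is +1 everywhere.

[23, 31]

(a, b) ≡ (1517, 713) mod (ℚ^×)²; places V = {2, 3, 5, 7, 11, 13, 23, 31, 37, 41, ∞}.
(a,b)_∞: sgn(1517)=+, sgn(713)=+, so +1.
(a,b)_11: α=-4, u≡2; β=-4, v≡3 (mod 11); (2|11)=-1, (3|11)=+1; sign (−1)^0·-1^-4·+1^-4 = +1.
(a,b)_2: α=-12, β=-8; u≡5, v≡1 (mod 8); ε(u)ε(v)=0·0, αω(v)=-12·0, βω(u)=-8·1; sum ≡ 0  ⇒  +1.
(a,b)_23: α=2, u≡5; β=1, v≡16 (mod 23); (5|23)=-1, (16|23)=+1; sign (−1)^0·-1^1·+1^2 = -1.
(a,b)_41: α=3, u≡23; β=2, v≡4 (mod 41); (23|41)=+1, (4|41)=+1; sign (−1)^0·+1^2·+1^3 = +1.
(a,b)_37: α=3, u≡9; β=2, v≡4 (mod 37); (9|37)=+1, (4|37)=+1; sign (−1)^0·+1^2·+1^3 = +1.
(a,b)_13: α=-4, u≡1; β=-2, v≡6 (mod 13); (1|13)=+1, (6|13)=-1; sign (−1)^0·+1^-2·-1^-4 = +1.
(a,b)_5: α=-6, u≡2; β=-4, v≡2 (mod 5); (2|5)=-1, (2|5)=-1; sign (−1)^0·-1^-4·-1^-6 = +1.
(a,b)_31: α=2, u≡22; β=1, v≡12 (mod 31); (22|31)=-1, (12|31)=-1; sign (−1)^0·-1^1·-1^2 = -1.
(a,b)_3: α=16, u≡2; β=12, v≡2 (mod 3); (2|3)=-1, (2|3)=-1; sign (−1)^0·-1^12·-1^16 = +1.
(a,b)_7: α=8, u≡6; β=6, v≡6 (mod 7); (6|7)=-1, (6|7)=-1; sign (−1)^0·-1^6·-1^8 = +1.
|Ram(1517, 713)| = 2, even; anisotropic at {23, 31}.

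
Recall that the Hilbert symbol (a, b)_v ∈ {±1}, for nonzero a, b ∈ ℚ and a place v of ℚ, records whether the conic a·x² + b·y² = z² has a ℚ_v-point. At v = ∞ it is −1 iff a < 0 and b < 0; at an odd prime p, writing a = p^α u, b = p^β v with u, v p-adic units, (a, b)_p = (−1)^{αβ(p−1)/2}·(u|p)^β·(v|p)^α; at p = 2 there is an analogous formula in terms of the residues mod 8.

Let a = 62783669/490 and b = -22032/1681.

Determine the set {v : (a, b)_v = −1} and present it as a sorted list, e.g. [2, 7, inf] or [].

[5, 17]

Mod squares: a ≡ 2210, b ≡ -17. Check v ∈ {∞, 2, 3, 5, 7, 13, 17, 41}.
v=13: a=13^3·(≡9), b=13^0·(≡4) mod 13; (9|13)=+1, (4|13)=+1; (−1)^{3·0·6}·(+1)^0·(+1)^3 = +1.
v=∞: 2210 > 0 and -17 < 0  ⇒  (a,b)_∞ = +1.
v=3: a=3^0·(≡2), b=3^4·(≡1) mod 3; (2|3)=-1, (1|3)=+1; (−1)^{0·4·1}·(-1)^4·(+1)^0 = +1.
v=5: a=5^-1·(≡3), b=5^0·(≡3) mod 5; (3|5)=-1, (3|5)=-1; (−1)^{-1·0·2}·(-1)^0·(-1)^-1 = -1.
v=7: a=7^-2·(≡6), b=7^0·(≡4) mod 7; (6|7)=-1, (4|7)=+1; (−1)^{-2·0·3}·(-1)^0·(+1)^-2 = +1.
v=2: v_2(a)=-1, v_2(b)=4; units ≡ 1, 7 (mod 8); ε·ε+αω+βω = 0·1+-1·0+4·0 ≡ 0  ⇒  (a,b)_2 = +1.
v=17: a=17^1·(≡14), b=17^1·(≡2) mod 17; (14|17)=-1, (2|17)=+1; (−1)^{1·1·8}·(-1)^1·(+1)^1 = -1.
v=41: a=41^2·(≡1), b=41^-2·(≡26) mod 41; (1|41)=+1, (26|41)=-1; (−1)^{2·-2·20}·(+1)^-2·(-1)^2 = +1.
(2210, -17 / ℚ) ramifies at {5, 17}: a division algebra.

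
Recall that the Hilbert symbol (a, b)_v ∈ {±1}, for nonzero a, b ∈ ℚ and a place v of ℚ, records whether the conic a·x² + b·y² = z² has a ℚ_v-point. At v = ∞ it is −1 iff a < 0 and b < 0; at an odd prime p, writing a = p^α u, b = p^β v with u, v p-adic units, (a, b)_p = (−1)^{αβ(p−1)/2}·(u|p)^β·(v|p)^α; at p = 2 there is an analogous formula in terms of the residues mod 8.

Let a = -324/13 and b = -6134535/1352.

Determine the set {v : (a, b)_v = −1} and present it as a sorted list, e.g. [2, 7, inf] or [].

Mod squares: a ≡ -13, b ≡ -1870. Check v ∈ {∞, 2, 3, 5, 11, 13, 17}.
v=17: a=17^0·(≡13), b=17^1·(≡8) mod 17; (13|17)=+1, (8|17)=+1; (−1)^{0·1·8}·(+1)^1·(+1)^0 = +1.
v=5: a=5^0·(≡2), b=5^1·(≡4) mod 5; (2|5)=-1, (4|5)=+1; (−1)^{0·1·2}·(-1)^1·(+1)^0 = -1.
v=11: a=11^0·(≡3), b=11^1·(≡7) mod 11; (3|11)=+1, (7|11)=-1; (−1)^{0·1·5}·(+1)^1·(-1)^0 = +1.
v=3: a=3^4·(≡2), b=3^8·(≡2) mod 3; (2|3)=-1, (2|3)=-1; (−1)^{4·8·1}·(-1)^8·(-1)^4 = +1.
v=13: a=13^-1·(≡1), b=13^-2·(≡6) mod 13; (1|13)=+1, (6|13)=-1; (−1)^{-1·-2·6}·(+1)^-2·(-1)^-1 = -1.
v=2: v_2(a)=2, v_2(b)=-3; units ≡ 3, 1 (mod 8); ε·ε+αω+βω = 1·0+2·0+-3·1 ≡ 1  ⇒  (a,b)_2 = -1.
v=∞: -13 < 0 and -1870 < 0  ⇒  (a,b)_∞ = -1.
(-13, -1870 / ℚ) ramifies at {2, 5, 13, ∞}: a division algebra.

[2, 5, 13, inf]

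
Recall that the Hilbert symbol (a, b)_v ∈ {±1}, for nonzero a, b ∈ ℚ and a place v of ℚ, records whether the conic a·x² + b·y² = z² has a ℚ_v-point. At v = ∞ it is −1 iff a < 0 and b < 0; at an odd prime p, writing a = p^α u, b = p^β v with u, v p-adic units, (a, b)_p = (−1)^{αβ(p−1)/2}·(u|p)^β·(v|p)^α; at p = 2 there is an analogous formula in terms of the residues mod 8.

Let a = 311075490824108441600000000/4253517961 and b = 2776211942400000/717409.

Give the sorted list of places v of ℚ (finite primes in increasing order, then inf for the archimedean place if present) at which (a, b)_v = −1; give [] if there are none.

[2, 13, 17, 47]

(a, b) ≡ (221, 712990) mod (ℚ^×)²; places V = {2, 3, 5, 7, 11, 13, 17, 37, 41, 47, ∞}.
(a,b)_37: α=2, u≡3; β=1, v≡34 (mod 37); (3|37)=+1, (34|37)=+1; sign (−1)^0·+1^1·+1^2 = +1.
(a,b)_41: α=2, u≡39; β=1, v≡11 (mod 41); (39|41)=+1, (11|41)=-1; sign (−1)^0·+1^1·-1^2 = +1.
(a,b)_13: α=3, u≡9; β=2, v≡8 (mod 13); (9|13)=+1, (8|13)=-1; sign (−1)^0·+1^2·-1^3 = -1.
(a,b)_17: α=1, u≡9; β=0, v≡11 (mod 17); (9|17)=+1, (11|17)=-1; sign (−1)^0·+1^0·-1^1 = -1.
(a,b)_5: α=8, u≡1; β=5, v≡2 (mod 5); (1|5)=+1, (2|5)=-1; sign (−1)^0·+1^5·-1^8 = +1.
(a,b)_11: α=-6, u≡5; β=-4, v≡1 (mod 11); (5|11)=+1, (1|11)=+1; sign (−1)^0·+1^-4·+1^-6 = +1.
(a,b)_7: α=-4, u≡1; β=-2, v≡5 (mod 7); (1|7)=+1, (5|7)=-1; sign (−1)^0·+1^-2·-1^-4 = +1.
(a,b)_47: α=2, u≡26; β=1, v≡4 (mod 47); (26|47)=-1, (4|47)=+1; sign (−1)^0·-1^1·+1^2 = -1.
(a,b)_∞: sgn(221)=+, sgn(712990)=+, so +1.
(a,b)_2: α=22, β=13; u≡5, v≡7 (mod 8); ε(u)ε(v)=0·1, αω(v)=22·0, βω(u)=13·1; sum ≡ 1  ⇒  -1.
(a,b)_3: α=0, u≡2; β=2, v≡1 (mod 3); (2|3)=-1, (1|3)=+1; sign (−1)^0·-1^2·+1^0 = +1.
|Ram(221, 712990)| = 4, even; anisotropic at {2, 13, 17, 47}.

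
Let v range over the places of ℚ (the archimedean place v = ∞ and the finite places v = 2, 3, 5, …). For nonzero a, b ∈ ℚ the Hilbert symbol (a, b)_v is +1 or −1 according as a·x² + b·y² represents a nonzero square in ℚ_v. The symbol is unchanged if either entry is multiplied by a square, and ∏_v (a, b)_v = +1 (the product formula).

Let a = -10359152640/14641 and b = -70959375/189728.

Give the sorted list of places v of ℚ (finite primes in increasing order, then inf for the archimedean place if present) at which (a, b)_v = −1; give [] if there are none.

Mod squares: a ≡ -281010, b ≡ -30. Check v ∈ {∞, 2, 3, 5, 7, 11, 17, 19, 29}.
v=11: a=11^-4·(≡10), b=11^-2·(≡5) mod 11; (10|11)=-1, (5|11)=+1; (−1)^{-4·-2·5}·(-1)^-2·(+1)^-4 = +1.
v=29: a=29^1·(≡5), b=29^2·(≡16) mod 29; (5|29)=+1, (16|29)=+1; (−1)^{1·2·14}·(+1)^2·(+1)^1 = +1.
v=5: a=5^1·(≡2), b=5^5·(≡1) mod 5; (2|5)=-1, (1|5)=+1; (−1)^{1·5·2}·(-1)^5·(+1)^1 = -1.
v=17: a=17^1·(≡5), b=17^0·(≡13) mod 17; (5|17)=-1, (13|17)=+1; (−1)^{1·0·8}·(-1)^0·(+1)^1 = +1.
v=3: a=3^3·(≡2), b=3^3·(≡2) mod 3; (2|3)=-1, (2|3)=-1; (−1)^{3·3·1}·(-1)^3·(-1)^3 = -1.
v=19: a=19^1·(≡4), b=19^0·(≡3) mod 19; (4|19)=+1, (3|19)=-1; (−1)^{1·0·9}·(+1)^0·(-1)^1 = -1.
v=2: v_2(a)=13, v_2(b)=-5; units ≡ 7, 1 (mod 8); ε·ε+αω+βω = 1·0+13·0+-5·0 ≡ 0  ⇒  (a,b)_2 = +1.
v=∞: -281010 < 0 and -30 < 0  ⇒  (a,b)_∞ = -1.
v=7: a=7^0·(≡6), b=7^-2·(≡3) mod 7; (6|7)=-1, (3|7)=-1; (−1)^{0·-2·3}·(-1)^-2·(-1)^0 = +1.
(-281010, -30 / ℚ) ramifies at {3, 5, 19, ∞}: a division algebra.

[3, 5, 19, inf]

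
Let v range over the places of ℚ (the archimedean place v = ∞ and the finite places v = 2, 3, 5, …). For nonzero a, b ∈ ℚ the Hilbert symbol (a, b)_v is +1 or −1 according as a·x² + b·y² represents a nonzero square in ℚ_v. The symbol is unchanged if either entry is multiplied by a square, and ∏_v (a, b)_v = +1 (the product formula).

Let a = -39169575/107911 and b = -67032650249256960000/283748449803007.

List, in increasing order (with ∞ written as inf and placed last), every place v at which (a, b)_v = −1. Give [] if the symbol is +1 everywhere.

[2, inf]

(a, b) ≡ (-713, -42) mod (ℚ^×)²; places V = {2, 3, 5, 7, 23, 29, 31, 59, ∞}.
(a,b)_31: α=-1, u≡8; β=-2, v≡18 (mod 31); (8|31)=+1, (18|31)=+1; sign (−1)^0·+1^-2·+1^-1 = +1.
(a,b)_5: α=2, u≡2; β=4, v≡2 (mod 5); (2|5)=-1, (2|5)=-1; sign (−1)^0·-1^4·-1^2 = +1.
(a,b)_29: α=2, u≡14; β=4, v≡7 (mod 29); (14|29)=-1, (7|29)=+1; sign (−1)^0·-1^4·+1^2 = +1.
(a,b)_3: α=4, u≡1; β=7, v≡1 (mod 3); (1|3)=+1, (1|3)=+1; sign (−1)^0·+1^7·+1^4 = +1.
(a,b)_23: α=1, u≡21; β=2, v≡16 (mod 23); (21|23)=-1, (16|23)=+1; sign (−1)^0·-1^2·+1^1 = +1.
(a,b)_∞: sgn(-713)=−, sgn(-42)=−, so -1.
(a,b)_2: α=0, β=17; u≡7, v≡3 (mod 8); ε(u)ε(v)=1·1, αω(v)=0·1, βω(u)=17·0; sum ≡ 1  ⇒  -1.
(a,b)_59: α=-2, u≡55; β=-6, v≡17 (mod 59); (55|59)=-1, (17|59)=+1; sign (−1)^0·-1^-6·+1^-2 = +1.
(a,b)_7: α=0, u≡4; β=-1, v≡1 (mod 7); (4|7)=+1, (1|7)=+1; sign (−1)^0·+1^-1·+1^0 = +1.
(-713, -42 / ℚ) ramifies at {2, ∞}: a division algebra.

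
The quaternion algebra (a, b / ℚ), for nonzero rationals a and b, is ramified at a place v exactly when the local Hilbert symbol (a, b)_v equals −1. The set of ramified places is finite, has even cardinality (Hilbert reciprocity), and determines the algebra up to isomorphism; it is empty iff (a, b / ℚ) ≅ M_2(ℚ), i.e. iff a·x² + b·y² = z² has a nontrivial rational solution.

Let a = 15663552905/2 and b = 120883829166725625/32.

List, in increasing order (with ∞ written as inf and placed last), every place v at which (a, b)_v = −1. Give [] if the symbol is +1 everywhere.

[5, 11]

(a, b) ≡ (13090, 2002) mod (ℚ^×)²; places V = {2, 3, 5, 7, 11, 13, 17, ∞}.
(a,b)_11: α=1, u≡8; β=1, v≡2 (mod 11); (8|11)=-1, (2|11)=-1; sign (−1)^1·-1^1·-1^1 = -1.
(a,b)_3: α=0, u≡1; β=4, v≡1 (mod 3); (1|3)=+1, (1|3)=+1; sign (−1)^0·+1^4·+1^0 = +1.
(a,b)_7: α=3, u≡4; β=1, v≡3 (mod 7); (4|7)=+1, (3|7)=-1; sign (−1)^1·+1^1·-1^3 = +1.
(a,b)_5: α=1, u≡3; β=4, v≡3 (mod 5); (3|5)=-1, (3|5)=-1; sign (−1)^0·-1^4·-1^1 = -1.
(a,b)_2: α=-1, β=-5; u≡1, v≡1 (mod 8); ε(u)ε(v)=0·0, αω(v)=-1·0, βω(u)=-5·0; sum ≡ 0  ⇒  +1.
(a,b)_∞: sgn(13090)=+, sgn(2002)=+, so +1.
(a,b)_17: α=3, u≡11; β=4, v≡16 (mod 17); (11|17)=-1, (16|17)=+1; sign (−1)^0·-1^4·+1^3 = +1.
(a,b)_13: α=2, u≡12; β=5, v≡2 (mod 13); (12|13)=+1, (2|13)=-1; sign (−1)^0·+1^5·-1^2 = +1.
Ram(13090, 2002) = {5, 11}; no ℚ_5-point on the conic.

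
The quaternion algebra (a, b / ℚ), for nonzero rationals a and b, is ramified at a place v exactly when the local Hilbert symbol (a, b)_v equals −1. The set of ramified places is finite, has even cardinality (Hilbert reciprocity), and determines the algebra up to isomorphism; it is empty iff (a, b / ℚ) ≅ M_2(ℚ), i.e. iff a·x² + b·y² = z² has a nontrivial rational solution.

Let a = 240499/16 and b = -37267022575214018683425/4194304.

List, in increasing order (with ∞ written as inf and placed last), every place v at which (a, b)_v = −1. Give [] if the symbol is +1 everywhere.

Mod squares: a ≡ 240499, b ≡ -721497. Check v ∈ {∞, 2, 3, 5, 7, 17, 43, 47}.
v=47: a=47^1·(≡29), b=47^3·(≡17) mod 47; (29|47)=-1, (17|47)=+1; (−1)^{1·3·23}·(-1)^3·(+1)^1 = +1.
v=17: a=17^1·(≡14), b=17^3·(≡2) mod 17; (14|17)=-1, (2|17)=+1; (−1)^{1·3·8}·(-1)^3·(+1)^1 = -1.
v=∞: 240499 > 0 and -721497 < 0  ⇒  (a,b)_∞ = +1.
v=43: a=43^1·(≡19), b=43^3·(≡19) mod 43; (19|43)=-1, (19|43)=-1; (−1)^{1·3·21}·(-1)^3·(-1)^1 = -1.
v=5: a=5^0·(≡4), b=5^2·(≡2) mod 5; (4|5)=+1, (2|5)=-1; (−1)^{0·2·2}·(+1)^2·(-1)^0 = +1.
v=2: v_2(a)=-4, v_2(b)=-22; units ≡ 3, 7 (mod 8); ε·ε+αω+βω = 1·1+-4·0+-22·1 ≡ 1  ⇒  (a,b)_2 = -1.
v=3: a=3^0·(≡1), b=3^7·(≡2) mod 3; (1|3)=+1, (2|3)=-1; (−1)^{0·7·1}·(+1)^7·(-1)^0 = +1.
v=7: a=7^1·(≡4), b=7^5·(≡1) mod 7; (4|7)=+1, (1|7)=+1; (−1)^{1·5·3}·(+1)^5·(+1)^1 = -1.
(240499, -721497 / ℚ) ramifies at {2, 7, 17, 43}: a division algebra.

[2, 7, 17, 43]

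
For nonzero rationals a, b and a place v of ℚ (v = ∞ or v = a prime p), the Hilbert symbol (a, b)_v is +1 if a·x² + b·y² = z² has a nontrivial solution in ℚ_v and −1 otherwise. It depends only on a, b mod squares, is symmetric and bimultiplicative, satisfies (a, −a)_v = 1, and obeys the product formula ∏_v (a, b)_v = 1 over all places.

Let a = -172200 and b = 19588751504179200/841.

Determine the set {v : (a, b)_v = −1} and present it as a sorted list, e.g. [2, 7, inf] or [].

[2, 41]

Mod squares: a ≡ -1722, b ≡ 7. Check v ∈ {∞, 2, 3, 5, 7, 29, 41}.
v=7: a=7^1·(≡5), b=7^3·(≡2) mod 7; (5|7)=-1, (2|7)=+1; (−1)^{1·3·3}·(-1)^3·(+1)^1 = +1.
v=41: a=41^1·(≡23), b=41^2·(≡13) mod 41; (23|41)=+1, (13|41)=-1; (−1)^{1·2·20}·(+1)^2·(-1)^1 = -1.
v=29: a=29^0·(≡2), b=29^-2·(≡22) mod 29; (2|29)=-1, (22|29)=+1; (−1)^{0·-2·14}·(-1)^-2·(+1)^0 = +1.
v=∞: -1722 < 0 and 7 > 0  ⇒  (a,b)_∞ = +1.
v=3: a=3^1·(≡2), b=3^4·(≡1) mod 3; (2|3)=-1, (1|3)=+1; (−1)^{1·4·1}·(-1)^4·(+1)^1 = +1.
v=2: v_2(a)=3, v_2(b)=24; units ≡ 3, 7 (mod 8); ε·ε+αω+βω = 1·1+3·0+24·1 ≡ 1  ⇒  (a,b)_2 = -1.
v=5: a=5^2·(≡2), b=5^2·(≡3) mod 5; (2|5)=-1, (3|5)=-1; (−1)^{2·2·2}·(-1)^2·(-1)^2 = +1.
Ram(-1722, 7) = {2, 41}; no ℚ_2-point on the conic.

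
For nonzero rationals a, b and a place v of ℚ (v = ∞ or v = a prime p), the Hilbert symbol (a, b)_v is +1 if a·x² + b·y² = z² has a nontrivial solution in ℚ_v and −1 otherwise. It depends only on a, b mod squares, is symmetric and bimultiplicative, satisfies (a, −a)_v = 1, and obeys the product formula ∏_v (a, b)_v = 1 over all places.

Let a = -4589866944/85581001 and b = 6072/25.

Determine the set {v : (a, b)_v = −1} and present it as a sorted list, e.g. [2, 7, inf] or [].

(a, b) ≡ (-31, 1518) mod (ℚ^×)²; places V = {2, 3, 5, 11, 13, 23, 29, 31, ∞}.
(a,b)_13: α=4, u≡11; β=0, v≡12 (mod 13); (11|13)=-1, (12|13)=+1; sign (−1)^0·-1^0·+1^4 = +1.
(a,b)_29: α=-4, u≡12; β=0, v≡19 (mod 29); (12|29)=-1, (19|29)=-1; sign (−1)^0·-1^0·-1^-4 = +1.
(a,b)_2: α=6, β=3; u≡1, v≡7 (mod 8); ε(u)ε(v)=0·1, αω(v)=6·0, βω(u)=3·0; sum ≡ 0  ⇒  +1.
(a,b)_5: α=0, u≡1; β=-2, v≡2 (mod 5); (1|5)=+1, (2|5)=-1; sign (−1)^0·+1^-2·-1^0 = +1.
(a,b)_23: α=0, u≡19; β=1, v≡17 (mod 23); (19|23)=-1, (17|23)=-1; sign (−1)^0·-1^1·-1^0 = -1.
(a,b)_3: α=4, u≡2; β=1, v≡2 (mod 3); (2|3)=-1, (2|3)=-1; sign (−1)^0·-1^1·-1^4 = -1.
(a,b)_31: α=1, u≡26; β=0, v≡11 (mod 31); (26|31)=-1, (11|31)=-1; sign (−1)^0·-1^0·-1^1 = -1.
(a,b)_∞: sgn(-31)=−, sgn(1518)=+, so +1.
(a,b)_11: α=-2, u≡10; β=1, v≡8 (mod 11); (10|11)=-1, (8|11)=-1; sign (−1)^0·-1^1·-1^-2 = -1.
Ram(-31, 1518) = {3, 11, 23, 31}; no ℚ_3-point on the conic.

[3, 11, 23, 31]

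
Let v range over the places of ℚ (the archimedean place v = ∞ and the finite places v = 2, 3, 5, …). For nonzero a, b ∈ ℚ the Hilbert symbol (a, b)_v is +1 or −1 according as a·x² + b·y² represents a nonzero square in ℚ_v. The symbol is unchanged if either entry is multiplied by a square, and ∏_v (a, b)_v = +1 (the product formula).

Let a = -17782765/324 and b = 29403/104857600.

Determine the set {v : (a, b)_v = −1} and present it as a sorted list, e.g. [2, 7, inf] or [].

Mod squares: a ≡ -146965, b ≡ 3. Check v ∈ {∞, 2, 3, 5, 7, 11, 13, 17, 19}.
v=2: v_2(a)=-2, v_2(b)=-22; units ≡ 3, 3 (mod 8); ε·ε+αω+βω = 1·1+-2·1+-22·1 ≡ 1  ⇒  (a,b)_2 = -1.
v=3: a=3^-4·(≡2), b=3^5·(≡1) mod 3; (2|3)=-1, (1|3)=+1; (−1)^{-4·5·1}·(-1)^5·(+1)^-4 = -1.
v=19: a=19^1·(≡5), b=19^0·(≡10) mod 19; (5|19)=+1, (10|19)=-1; (−1)^{1·0·9}·(+1)^0·(-1)^1 = -1.
v=13: a=13^1·(≡6), b=13^0·(≡12) mod 13; (6|13)=-1, (12|13)=+1; (−1)^{1·0·6}·(-1)^0·(+1)^1 = +1.
v=17: a=17^1·(≡16), b=17^0·(≡5) mod 17; (16|17)=+1, (5|17)=-1; (−1)^{1·0·8}·(+1)^0·(-1)^1 = -1.
v=5: a=5^1·(≡3), b=5^-2·(≡2) mod 5; (3|5)=-1, (2|5)=-1; (−1)^{1·-2·2}·(-1)^-2·(-1)^1 = -1.
v=∞: -146965 < 0 and 3 > 0  ⇒  (a,b)_∞ = +1.
v=7: a=7^1·(≡5), b=7^0·(≡3) mod 7; (5|7)=-1, (3|7)=-1; (−1)^{1·0·3}·(-1)^0·(-1)^1 = -1.
v=11: a=11^2·(≡10), b=11^2·(≡1) mod 11; (10|11)=-1, (1|11)=+1; (−1)^{2·2·5}·(-1)^2·(+1)^2 = +1.
Ram(-146965, 3) = {2, 3, 5, 7, 17, 19}; no ℚ_2-point on the conic.

[2, 3, 5, 7, 17, 19]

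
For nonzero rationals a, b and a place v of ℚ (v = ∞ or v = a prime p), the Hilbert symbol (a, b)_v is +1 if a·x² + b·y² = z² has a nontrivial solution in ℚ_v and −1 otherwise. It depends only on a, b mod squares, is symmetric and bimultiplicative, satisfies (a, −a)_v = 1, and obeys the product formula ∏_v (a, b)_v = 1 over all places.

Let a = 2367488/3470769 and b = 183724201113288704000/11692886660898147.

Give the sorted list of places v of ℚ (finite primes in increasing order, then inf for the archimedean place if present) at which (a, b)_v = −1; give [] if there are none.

[2, 3, 5, 11]

Mod squares: a ≡ 2, b ≡ 330. Check v ∈ {∞, 2, 3, 5, 11, 17, 23, 29, 31, 47}.
v=11: a=11^0·(≡7), b=11^1·(≡8) mod 11; (7|11)=-1, (8|11)=-1; (−1)^{0·1·5}·(-1)^1·(-1)^0 = -1.
v=29: a=29^0·(≡8), b=29^2·(≡10) mod 29; (8|29)=-1, (10|29)=-1; (−1)^{0·2·14}·(-1)^2·(-1)^0 = +1.
v=5: a=5^0·(≡2), b=5^3·(≡1) mod 5; (2|5)=-1, (1|5)=+1; (−1)^{0·3·2}·(-1)^3·(+1)^0 = -1.
v=23: a=23^-2·(≡1), b=23^-4·(≡8) mod 23; (1|23)=+1, (8|23)=+1; (−1)^{-2·-4·11}·(+1)^-4·(+1)^-2 = +1.
v=3: a=3^-8·(≡2), b=3^-9·(≡2) mod 3; (2|3)=-1, (2|3)=-1; (−1)^{-8·-9·1}·(-1)^-9·(-1)^-8 = -1.
v=2: v_2(a)=13, v_2(b)=39; units ≡ 1, 5 (mod 8); ε·ε+αω+βω = 0·0+13·1+39·0 ≡ 1  ⇒  (a,b)_2 = -1.
v=47: a=47^0·(≡14), b=47^-2·(≡12) mod 47; (14|47)=+1, (12|47)=+1; (−1)^{0·-2·23}·(+1)^-2·(+1)^0 = +1.
v=∞: 2 > 0 and 330 > 0  ⇒  (a,b)_∞ = +1.
v=17: a=17^2·(≡1), b=17^2·(≡10) mod 17; (1|17)=+1, (10|17)=-1; (−1)^{2·2·8}·(+1)^2·(-1)^2 = +1.
v=31: a=31^0·(≡2), b=31^-2·(≡14) mod 31; (2|31)=+1, (14|31)=+1; (−1)^{0·-2·15}·(+1)^-2·(+1)^0 = +1.
Ram(2, 330) = {2, 3, 5, 11}; no ℚ_2-point on the conic.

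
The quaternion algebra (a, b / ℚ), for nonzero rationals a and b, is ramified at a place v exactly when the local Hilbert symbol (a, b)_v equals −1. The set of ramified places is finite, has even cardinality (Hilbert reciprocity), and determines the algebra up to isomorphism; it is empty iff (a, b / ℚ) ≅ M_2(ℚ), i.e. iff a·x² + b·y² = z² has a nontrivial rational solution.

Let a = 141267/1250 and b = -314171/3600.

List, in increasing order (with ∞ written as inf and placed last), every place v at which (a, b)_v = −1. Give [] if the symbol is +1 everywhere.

[2, 11]

Mod squares: a ≡ 6, b ≡ -11. Check v ∈ {∞, 2, 3, 5, 7, 11, 13, 31}.
v=11: a=11^0·(≡7), b=11^1·(≡2) mod 11; (7|11)=-1, (2|11)=-1; (−1)^{0·1·5}·(-1)^1·(-1)^0 = -1.
v=∞: 6 > 0 and -11 < 0  ⇒  (a,b)_∞ = +1.
v=7: a=7^2·(≡5), b=7^0·(≡5) mod 7; (5|7)=-1, (5|7)=-1; (−1)^{2·0·3}·(-1)^0·(-1)^2 = +1.
v=3: a=3^1·(≡2), b=3^-2·(≡1) mod 3; (2|3)=-1, (1|3)=+1; (−1)^{1·-2·1}·(-1)^-2·(+1)^1 = +1.
v=5: a=5^-4·(≡1), b=5^-2·(≡1) mod 5; (1|5)=+1, (1|5)=+1; (−1)^{-4·-2·2}·(+1)^-2·(+1)^-4 = +1.
v=31: a=31^2·(≡24), b=31^0·(≡19) mod 31; (24|31)=-1, (19|31)=+1; (−1)^{2·0·15}·(-1)^0·(+1)^2 = +1.
v=2: v_2(a)=-1, v_2(b)=-4; units ≡ 3, 5 (mod 8); ε·ε+αω+βω = 1·0+-1·1+-4·1 ≡ 1  ⇒  (a,b)_2 = -1.
v=13: a=13^0·(≡11), b=13^4·(≡11) mod 13; (11|13)=-1, (11|13)=-1; (−1)^{0·4·6}·(-1)^4·(-1)^0 = +1.
Ram(6, -11) = {2, 11}; no ℚ_2-point on the conic.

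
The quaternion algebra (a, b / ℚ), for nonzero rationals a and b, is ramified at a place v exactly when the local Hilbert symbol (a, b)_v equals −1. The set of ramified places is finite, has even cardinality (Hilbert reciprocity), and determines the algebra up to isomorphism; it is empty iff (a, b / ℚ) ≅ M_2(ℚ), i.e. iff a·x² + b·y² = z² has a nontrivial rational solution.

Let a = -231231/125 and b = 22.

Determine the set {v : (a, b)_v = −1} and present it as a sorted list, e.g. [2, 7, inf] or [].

[2, 5]

(a, b) ≡ (-195, 22) mod (ℚ^×)²; places V = {2, 3, 5, 7, 11, 13, ∞}.
(a,b)_2: α=0, β=1; u≡5, v≡3 (mod 8); ε(u)ε(v)=0·1, αω(v)=0·1, βω(u)=1·1; sum ≡ 1  ⇒  -1.
(a,b)_5: α=-3, u≡4; β=0, v≡2 (mod 5); (4|5)=+1, (2|5)=-1; sign (−1)^0·+1^0·-1^-3 = -1.
(a,b)_7: α=2, u≡1; β=0, v≡1 (mod 7); (1|7)=+1, (1|7)=+1; sign (−1)^0·+1^0·+1^2 = +1.
(a,b)_∞: sgn(-195)=−, sgn(22)=+, so +1.
(a,b)_11: α=2, u≡9; β=1, v≡2 (mod 11); (9|11)=+1, (2|11)=-1; sign (−1)^0·+1^1·-1^2 = +1.
(a,b)_13: α=1, u≡11; β=0, v≡9 (mod 13); (11|13)=-1, (9|13)=+1; sign (−1)^0·-1^0·+1^1 = +1.
(a,b)_3: α=1, u≡1; β=0, v≡1 (mod 3); (1|3)=+1, (1|3)=+1; sign (−1)^0·+1^0·+1^1 = +1.
Ram(-195, 22) = {2, 5}; no ℚ_2-point on the conic.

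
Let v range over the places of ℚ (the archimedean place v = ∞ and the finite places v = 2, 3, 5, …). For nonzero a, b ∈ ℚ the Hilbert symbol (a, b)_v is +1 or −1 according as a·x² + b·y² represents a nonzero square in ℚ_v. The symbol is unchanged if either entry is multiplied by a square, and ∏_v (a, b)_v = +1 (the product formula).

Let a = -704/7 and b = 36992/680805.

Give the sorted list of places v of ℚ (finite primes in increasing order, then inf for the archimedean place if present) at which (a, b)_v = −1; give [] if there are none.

Mod squares: a ≡ -77, b ≡ 10. Check v ∈ {∞, 2, 3, 5, 7, 11, 17, 41}.
v=41: a=41^0·(≡40), b=41^-2·(≡39) mod 41; (40|41)=+1, (39|41)=+1; (−1)^{0·-2·20}·(+1)^-2·(+1)^0 = +1.
v=3: a=3^0·(≡1), b=3^-4·(≡1) mod 3; (1|3)=+1, (1|3)=+1; (−1)^{0·-4·1}·(+1)^-4·(+1)^0 = +1.
v=∞: -77 < 0 and 10 > 0  ⇒  (a,b)_∞ = +1.
v=5: a=5^0·(≡3), b=5^-1·(≡2) mod 5; (3|5)=-1, (2|5)=-1; (−1)^{0·-1·2}·(-1)^-1·(-1)^0 = -1.
v=2: v_2(a)=6, v_2(b)=7; units ≡ 3, 5 (mod 8); ε·ε+αω+βω = 1·0+6·1+7·1 ≡ 1  ⇒  (a,b)_2 = -1.
v=17: a=17^0·(≡16), b=17^2·(≡10) mod 17; (16|17)=+1, (10|17)=-1; (−1)^{0·2·8}·(+1)^2·(-1)^0 = +1.
v=11: a=11^1·(≡5), b=11^0·(≡8) mod 11; (5|11)=+1, (8|11)=-1; (−1)^{1·0·5}·(+1)^0·(-1)^1 = -1.
v=7: a=7^-1·(≡3), b=7^0·(≡3) mod 7; (3|7)=-1, (3|7)=-1; (−1)^{-1·0·3}·(-1)^0·(-1)^-1 = -1.
(-77, 10 / ℚ) ramifies at {2, 5, 7, 11}: a division algebra.

[2, 5, 7, 11]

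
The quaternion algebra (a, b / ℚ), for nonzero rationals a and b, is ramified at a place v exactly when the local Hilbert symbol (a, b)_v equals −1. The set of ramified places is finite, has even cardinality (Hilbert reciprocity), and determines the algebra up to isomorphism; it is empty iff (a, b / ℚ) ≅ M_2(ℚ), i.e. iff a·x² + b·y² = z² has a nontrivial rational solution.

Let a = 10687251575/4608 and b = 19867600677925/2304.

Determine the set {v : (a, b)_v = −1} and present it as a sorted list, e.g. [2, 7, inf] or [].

[2, 11]

(a, b) ≡ (286, 13) mod (ℚ^×)²; places V = {2, 3, 5, 7, 11, 13, 19, ∞}.
(a,b)_11: α=1, u≡9; β=2, v≡6 (mod 11); (9|11)=+1, (6|11)=-1; sign (−1)^0·+1^2·-1^1 = -1.
(a,b)_2: α=-9, β=-8; u≡7, v≡5 (mod 8); ε(u)ε(v)=1·0, αω(v)=-9·1, βω(u)=-8·0; sum ≡ 1  ⇒  -1.
(a,b)_19: α=2, u≡1; β=2, v≡13 (mod 19); (1|19)=+1, (13|19)=-1; sign (−1)^0·+1^2·-1^2 = +1.
(a,b)_7: α=2, u≡3; β=2, v≡3 (mod 7); (3|7)=-1, (3|7)=-1; sign (−1)^0·-1^2·-1^2 = +1.
(a,b)_13: α=3, u≡3; β=5, v≡1 (mod 13); (3|13)=+1, (1|13)=+1; sign (−1)^0·+1^5·+1^3 = +1.
(a,b)_5: α=2, u≡1; β=2, v≡3 (mod 5); (1|5)=+1, (3|5)=-1; sign (−1)^0·+1^2·-1^2 = +1.
(a,b)_∞: sgn(286)=+, sgn(13)=+, so +1.
(a,b)_3: α=-2, u≡1; β=-2, v≡1 (mod 3); (1|3)=+1, (1|3)=+1; sign (−1)^0·+1^-2·+1^-2 = +1.
Ram(286, 13) = {2, 11}; no ℚ_2-point on the conic.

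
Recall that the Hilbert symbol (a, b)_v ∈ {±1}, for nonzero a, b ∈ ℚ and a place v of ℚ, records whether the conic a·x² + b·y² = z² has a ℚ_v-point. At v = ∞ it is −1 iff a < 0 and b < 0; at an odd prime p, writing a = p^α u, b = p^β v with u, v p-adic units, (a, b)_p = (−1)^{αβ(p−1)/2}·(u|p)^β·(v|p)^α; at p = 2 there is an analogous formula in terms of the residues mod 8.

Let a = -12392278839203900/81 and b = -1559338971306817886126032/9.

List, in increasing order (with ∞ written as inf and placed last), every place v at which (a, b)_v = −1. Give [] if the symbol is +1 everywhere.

[17, 23, 31, inf]

(a, b) ≡ (-4991, -157573) mod (ℚ^×)²; places V = {2, 3, 5, 7, 13, 17, 23, 31, ∞}.
(a,b)_3: α=-4, u≡1; β=-2, v≡2 (mod 3); (1|3)=+1, (2|3)=-1; sign (−1)^0·+1^-2·-1^-4 = +1.
(a,b)_31: α=3, u≡19; β=5, v≡2 (mod 31); (19|31)=+1, (2|31)=+1; sign (−1)^1·+1^5·+1^3 = -1.
(a,b)_13: α=2, u≡10; β=3, v≡6 (mod 13); (10|13)=+1, (6|13)=-1; sign (−1)^0·+1^3·-1^2 = +1.
(a,b)_∞: sgn(-4991)=−, sgn(-157573)=−, so -1.
(a,b)_5: α=2, u≡4; β=0, v≡2 (mod 5); (4|5)=+1, (2|5)=-1; sign (−1)^0·+1^0·-1^2 = +1.
(a,b)_7: α=1, u≡1; β=2, v≡1 (mod 7); (1|7)=+1, (1|7)=+1; sign (−1)^0·+1^2·+1^1 = +1.
(a,b)_17: α=2, u≡5; β=3, v≡16 (mod 17); (5|17)=-1, (16|17)=+1; sign (−1)^0·-1^3·+1^2 = -1.
(a,b)_2: α=2, β=4; u≡1, v≡3 (mod 8); ε(u)ε(v)=0·1, αω(v)=2·1, βω(u)=4·0; sum ≡ 0  ⇒  +1.
(a,b)_23: α=3, u≡9; β=5, v≡16 (mod 23); (9|23)=+1, (16|23)=+1; sign (−1)^1·+1^5·+1^3 = -1.
Ram(-4991, -157573) = {17, 23, 31, ∞}; no ℚ_17-point on the conic.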